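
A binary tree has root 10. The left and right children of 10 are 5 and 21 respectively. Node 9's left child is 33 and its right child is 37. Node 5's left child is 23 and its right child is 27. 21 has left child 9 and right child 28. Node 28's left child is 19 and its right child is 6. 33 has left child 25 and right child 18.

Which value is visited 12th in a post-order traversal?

Post-order visits the left subtree, then the right subtree, then the node.
At 10: go left to 5.
  At 5: go left to 23.
    23 is a leaf — visit 23.
  At 5: go right to 27.
    27 is a leaf — visit 27.
  Visit 5.
At 10: go right to 21.
  At 21: go left to 9.
    At 9: go left to 33.
      At 33: go left to 25.
        25 is a leaf — visit 25.
      At 33: go right to 18.
        18 is a leaf — visit 18.
      Visit 33.
    At 9: go right to 37.
      37 is a leaf — visit 37.
    Visit 9.
  At 21: go right to 28.
    At 28: go left to 19.
      19 is a leaf — visit 19.
    At 28: go right to 6.
      6 is a leaf — visit 6.
    Visit 28.
  Visit 21.
Visit 10.
Full post-order sequence: 23, 27, 5, 25, 18, 33, 37, 9, 19, 6, 28, 21, 10.

21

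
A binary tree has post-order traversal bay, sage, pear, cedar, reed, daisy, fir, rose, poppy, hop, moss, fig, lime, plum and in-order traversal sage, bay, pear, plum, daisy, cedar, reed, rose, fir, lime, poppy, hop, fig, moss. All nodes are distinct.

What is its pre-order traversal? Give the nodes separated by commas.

plum, pear, sage, bay, lime, rose, daisy, reed, cedar, fir, fig, hop, poppy, moss

The last element of post-order is the root; it splits in-order into left and right subtrees.
Root plum: left subtree has 3 nodes {sage, bay, pear}, right has 10 {daisy, cedar, reed, rose, fir, lime, poppy, hop, fig, moss}.
  Root pear: left subtree has 2 nodes {sage, bay}, right has 0 { }.
    Root sage: left subtree has 0 nodes { }, right has 1 {bay}.
  Root lime: left subtree has 5 nodes {daisy, cedar, reed, rose, fir}, right has 4 {poppy, hop, fig, moss}.
    Root rose: left subtree has 3 nodes {daisy, cedar, reed}, right has 1 {fir}.
      Root daisy: left subtree has 0 nodes { }, right has 2 {cedar, reed}.
        Root reed: left subtree has 1 node {cedar}, right has 0 { }.
    Root fig: left subtree has 2 nodes {poppy, hop}, right has 1 {moss}.
      Root hop: left subtree has 1 node {poppy}, right has 0 { }.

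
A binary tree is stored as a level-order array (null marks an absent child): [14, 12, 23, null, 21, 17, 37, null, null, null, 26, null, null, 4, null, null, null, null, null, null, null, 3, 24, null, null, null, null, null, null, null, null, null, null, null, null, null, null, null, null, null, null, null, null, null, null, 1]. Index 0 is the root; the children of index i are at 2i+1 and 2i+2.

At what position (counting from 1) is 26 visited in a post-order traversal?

Post-order visits the left subtree, then the right subtree, then the node.
At 14: go left to 12.
  At 12: no left child.
  At 12: go right to 21.
    At 21: no left child.
    At 21: go right to 26.
      At 26: go left to 3.
        3 is a leaf — visit 3.
      At 26: go right to 24.
        At 24: go left to 1.
          1 is a leaf — visit 1.
        At 24: no right child.
        Visit 24.
      Visit 26.
    Visit 21.
  Visit 12.
At 14: go right to 23.
  At 23: go left to 17.
    17 is a leaf — visit 17.
  At 23: go right to 37.
    At 37: go left to 4.
      4 is a leaf — visit 4.
    At 37: no right child.
    Visit 37.
  Visit 23.
Visit 14.
Full post-order sequence: 3, 1, 24, 26, 21, 12, 17, 4, 37, 23, 14.

4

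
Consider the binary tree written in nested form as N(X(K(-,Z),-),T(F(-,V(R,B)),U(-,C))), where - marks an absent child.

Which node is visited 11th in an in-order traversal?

In-order visits the left subtree, then the node, then the right subtree.
At N: go left to X.
  At X: go left to K.
    At K: no left child.
    Visit K.
    At K: go right to Z.
      Z is a leaf — visit Z.
  Visit X.
  At X: no right child.
Visit N.
At N: go right to T.
  At T: go left to F.
    At F: no left child.
    Visit F.
    At F: go right to V.
      At V: go left to R.
        R is a leaf — visit R.
      Visit V.
      At V: go right to B.
        B is a leaf — visit B.
  Visit T.
  At T: go right to U.
    At U: no left child.
    Visit U.
    At U: go right to C.
      C is a leaf — visit C.
Full in-order sequence: K, Z, X, N, F, R, V, B, T, U, C.

C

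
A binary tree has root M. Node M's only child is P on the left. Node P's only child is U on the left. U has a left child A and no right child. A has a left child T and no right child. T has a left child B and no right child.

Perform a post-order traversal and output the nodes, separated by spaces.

Post-order visits the left subtree, then the right subtree, then the node.
At M: go left to P.
  At P: go left to U.
    At U: go left to A.
      At A: go left to T.
        At T: go left to B.
          B is a leaf — visit B.
        At T: no right child.
        Visit T.
      At A: no right child.
      Visit A.
    At U: no right child.
    Visit U.
  At P: no right child.
  Visit P.
At M: no right child.
Visit M.

B T A U P M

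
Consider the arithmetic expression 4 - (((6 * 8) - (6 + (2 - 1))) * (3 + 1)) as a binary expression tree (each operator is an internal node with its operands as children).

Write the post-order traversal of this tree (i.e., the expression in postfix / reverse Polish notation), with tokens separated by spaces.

Post-order on an expression tree gives postfix notation: for each operator, emit left operand, right operand, then the operator.

4 6 8 * 6 2 1 - + - 3 1 + * -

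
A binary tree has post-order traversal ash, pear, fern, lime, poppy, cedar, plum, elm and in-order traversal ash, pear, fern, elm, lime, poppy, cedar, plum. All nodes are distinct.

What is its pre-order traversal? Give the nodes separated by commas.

The last element of post-order is the root; it splits in-order into left and right subtrees.
Root elm: left subtree has 3 nodes {ash, pear, fern}, right has 4 {lime, poppy, cedar, plum}.
  Root fern: left subtree has 2 nodes {ash, pear}, right has 0 { }.
    Root pear: left subtree has 1 node {ash}, right has 0 { }.
  Root plum: left subtree has 3 nodes {lime, poppy, cedar}, right has 0 { }.
    Root cedar: left subtree has 2 nodes {lime, poppy}, right has 0 { }.
      Root poppy: left subtree has 1 node {lime}, right has 0 { }.

elm, fern, pear, ash, plum, cedar, poppy, lime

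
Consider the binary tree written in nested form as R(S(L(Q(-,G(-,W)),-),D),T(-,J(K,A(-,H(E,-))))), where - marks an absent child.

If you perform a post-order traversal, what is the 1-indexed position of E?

8

Post-order visits the left subtree, then the right subtree, then the node.
At R: go left to S.
  At S: go left to L.
    At L: go left to Q.
      At Q: no left child.
      At Q: go right to G.
        At G: no left child.
        At G: go right to W.
          W is a leaf — visit W.
        Visit G.
      Visit Q.
    At L: no right child.
    Visit L.
  At S: go right to D.
    D is a leaf — visit D.
  Visit S.
At R: go right to T.
  At T: no left child.
  At T: go right to J.
    At J: go left to K.
      K is a leaf — visit K.
    At J: go right to A.
      At A: no left child.
      At A: go right to H.
        At H: go left to E.
          E is a leaf — visit E.
        At H: no right child.
        Visit H.
      Visit A.
    Visit J.
  Visit T.
Visit R.
Full post-order sequence: W, G, Q, L, D, S, K, E, H, A, J, T, R.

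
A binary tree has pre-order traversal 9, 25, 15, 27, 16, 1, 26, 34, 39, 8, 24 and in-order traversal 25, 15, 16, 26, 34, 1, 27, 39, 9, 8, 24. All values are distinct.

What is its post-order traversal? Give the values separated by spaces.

34 26 1 16 39 27 15 25 24 8 9

The first element of pre-order is the root; it splits in-order into left and right subtrees.
Root 9: left subtree has 8 nodes {25, 15, 16, 26, 34, 1, 27, 39}, right has 2 {8, 24}.
  Root 25: left subtree has 0 nodes { }, right has 7 {15, 16, 26, 34, 1, 27, 39}.
    Root 15: left subtree has 0 nodes { }, right has 6 {16, 26, 34, 1, 27, 39}.
      Root 27: left subtree has 4 nodes {16, 26, 34, 1}, right has 1 {39}.
        Root 16: left subtree has 0 nodes { }, right has 3 {26, 34, 1}.
          Root 1: left subtree has 2 nodes {26, 34}, right has 0 { }.
            Root 26: left subtree has 0 nodes { }, right has 1 {34}.
  Root 8: left subtree has 0 nodes { }, right has 1 {24}.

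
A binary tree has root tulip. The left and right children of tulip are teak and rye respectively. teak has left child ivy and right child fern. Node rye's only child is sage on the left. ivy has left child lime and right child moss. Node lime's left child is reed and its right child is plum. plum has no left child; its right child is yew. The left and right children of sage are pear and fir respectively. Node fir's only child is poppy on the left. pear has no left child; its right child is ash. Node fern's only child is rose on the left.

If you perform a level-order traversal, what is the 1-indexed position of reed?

12

Level-order visits nodes level by level from the root, left to right within each level.
Level 0: tulip
Level 1: teak, rye
Level 2: ivy, fern, sage
Level 3: lime, moss, rose, pear, fir
Level 4: reed, plum, ash, poppy
Level 5: yew
Full level-order sequence: tulip, teak, rye, ivy, fern, sage, lime, moss, rose, pear, fir, reed, plum, ash, poppy, yew.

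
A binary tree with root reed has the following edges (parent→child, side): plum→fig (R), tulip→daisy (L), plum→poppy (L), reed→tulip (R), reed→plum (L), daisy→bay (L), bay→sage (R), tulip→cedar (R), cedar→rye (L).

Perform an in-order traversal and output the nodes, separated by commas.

In-order visits the left subtree, then the node, then the right subtree.
At reed: go left to plum.
  At plum: go left to poppy.
    poppy is a leaf — visit poppy.
  Visit plum.
  At plum: go right to fig.
    fig is a leaf — visit fig.
Visit reed.
At reed: go right to tulip.
  At tulip: go left to daisy.
    At daisy: go left to bay.
      At bay: no left child.
      Visit bay.
      At bay: go right to sage.
        sage is a leaf — visit sage.
    Visit daisy.
    At daisy: no right child.
  Visit tulip.
  At tulip: go right to cedar.
    At cedar: go left to rye.
      rye is a leaf — visit rye.
    Visit cedar.
    At cedar: no right child.

poppy, plum, fig, reed, bay, sage, daisy, tulip, rye, cedar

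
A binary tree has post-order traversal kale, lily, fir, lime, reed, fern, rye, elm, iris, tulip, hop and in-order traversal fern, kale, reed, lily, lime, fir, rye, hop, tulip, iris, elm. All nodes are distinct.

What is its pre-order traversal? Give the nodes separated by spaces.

The last element of post-order is the root; it splits in-order into left and right subtrees.
Root hop: left subtree has 7 nodes {fern, kale, reed, lily, lime, fir, rye}, right has 3 {tulip, iris, elm}.
  Root rye: left subtree has 6 nodes {fern, kale, reed, lily, lime, fir}, right has 0 { }.
    Root fern: left subtree has 0 nodes { }, right has 5 {kale, reed, lily, lime, fir}.
      Root reed: left subtree has 1 node {kale}, right has 3 {lily, lime, fir}.
        Root lime: left subtree has 1 node {lily}, right has 1 {fir}.
  Root tulip: left subtree has 0 nodes { }, right has 2 {iris, elm}.
    Root iris: left subtree has 0 nodes { }, right has 1 {elm}.

hop rye fern reed kale lime lily fir tulip iris elm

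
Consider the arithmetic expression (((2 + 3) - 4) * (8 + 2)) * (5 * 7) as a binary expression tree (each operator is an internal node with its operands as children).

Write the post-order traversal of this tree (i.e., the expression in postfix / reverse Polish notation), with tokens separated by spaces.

Post-order on an expression tree gives postfix notation: for each operator, emit left operand, right operand, then the operator.

2 3 + 4 - 8 2 + * 5 7 * *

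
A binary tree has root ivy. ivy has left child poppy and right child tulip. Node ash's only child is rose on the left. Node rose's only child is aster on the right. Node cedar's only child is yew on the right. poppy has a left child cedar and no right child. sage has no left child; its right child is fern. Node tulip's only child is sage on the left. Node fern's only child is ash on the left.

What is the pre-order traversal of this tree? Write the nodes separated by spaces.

Pre-order visits the node, then its left subtree, then its right subtree.
Visit ivy.
At ivy: go left to poppy.
  Visit poppy.
  At poppy: go left to cedar.
    Visit cedar.
    At cedar: no left child.
    At cedar: go right to yew.
      yew is a leaf — visit yew.
  At poppy: no right child.
At ivy: go right to tulip.
  Visit tulip.
  At tulip: go left to sage.
    Visit sage.
    At sage: no left child.
    At sage: go right to fern.
      Visit fern.
      At fern: go left to ash.
        Visit ash.
        At ash: go left to rose.
          Visit rose.
          At rose: no left child.
          At rose: go right to aster.
            aster is a leaf — visit aster.
        At ash: no right child.
      At fern: no right child.
  At tulip: no right child.

ivy poppy cedar yew tulip sage fern ash rose aster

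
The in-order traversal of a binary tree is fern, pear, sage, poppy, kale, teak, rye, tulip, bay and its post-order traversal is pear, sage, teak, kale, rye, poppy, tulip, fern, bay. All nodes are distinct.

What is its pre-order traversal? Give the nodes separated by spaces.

The last element of post-order is the root; it splits in-order into left and right subtrees.
Root bay: left subtree has 8 nodes {fern, pear, sage, poppy, kale, teak, rye, tulip}, right has 0 { }.
  Root fern: left subtree has 0 nodes { }, right has 7 {pear, sage, poppy, kale, teak, rye, tulip}.
    Root tulip: left subtree has 6 nodes {pear, sage, poppy, kale, teak, rye}, right has 0 { }.
      Root poppy: left subtree has 2 nodes {pear, sage}, right has 3 {kale, teak, rye}.
        Root sage: left subtree has 1 node {pear}, right has 0 { }.
        Root rye: left subtree has 2 nodes {kale, teak}, right has 0 { }.
          Root kale: left subtree has 0 nodes { }, right has 1 {teak}.

bay fern tulip poppy sage pear rye kale teak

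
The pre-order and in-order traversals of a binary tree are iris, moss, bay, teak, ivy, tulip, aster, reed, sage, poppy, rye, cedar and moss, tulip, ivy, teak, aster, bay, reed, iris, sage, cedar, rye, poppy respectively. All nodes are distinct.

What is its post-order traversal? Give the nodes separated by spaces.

tulip ivy aster teak reed bay moss cedar rye poppy sage iris

The first element of pre-order is the root; it splits in-order into left and right subtrees.
Root iris: left subtree has 7 nodes {moss, tulip, ivy, teak, aster, bay, reed}, right has 4 {sage, cedar, rye, poppy}.
  Root moss: left subtree has 0 nodes { }, right has 6 {tulip, ivy, teak, aster, bay, reed}.
    Root bay: left subtree has 4 nodes {tulip, ivy, teak, aster}, right has 1 {reed}.
      Root teak: left subtree has 2 nodes {tulip, ivy}, right has 1 {aster}.
        Root ivy: left subtree has 1 node {tulip}, right has 0 { }.
  Root sage: left subtree has 0 nodes { }, right has 3 {cedar, rye, poppy}.
    Root poppy: left subtree has 2 nodes {cedar, rye}, right has 0 { }.
      Root rye: left subtree has 1 node {cedar}, right has 0 { }.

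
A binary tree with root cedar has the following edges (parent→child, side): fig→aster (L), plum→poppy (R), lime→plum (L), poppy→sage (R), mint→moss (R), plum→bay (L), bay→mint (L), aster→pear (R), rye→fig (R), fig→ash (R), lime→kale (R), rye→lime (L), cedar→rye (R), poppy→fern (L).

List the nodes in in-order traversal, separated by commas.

In-order visits the left subtree, then the node, then the right subtree.
At cedar: no left child.
Visit cedar.
At cedar: go right to rye.
  At rye: go left to lime.
    At lime: go left to plum.
      At plum: go left to bay.
        At bay: go left to mint.
          At mint: no left child.
          Visit mint.
          At mint: go right to moss.
            moss is a leaf — visit moss.
        Visit bay.
        At bay: no right child.
      Visit plum.
      At plum: go right to poppy.
        At poppy: go left to fern.
          fern is a leaf — visit fern.
        Visit poppy.
        At poppy: go right to sage.
          sage is a leaf — visit sage.
    Visit lime.
    At lime: go right to kale.
      kale is a leaf — visit kale.
  Visit rye.
  At rye: go right to fig.
    At fig: go left to aster.
      At aster: no left child.
      Visit aster.
      At aster: go right to pear.
        pear is a leaf — visit pear.
    Visit fig.
    At fig: go right to ash.
      ash is a leaf — visit ash.

cedar, mint, moss, bay, plum, fern, poppy, sage, lime, kale, rye, aster, pear, fig, ash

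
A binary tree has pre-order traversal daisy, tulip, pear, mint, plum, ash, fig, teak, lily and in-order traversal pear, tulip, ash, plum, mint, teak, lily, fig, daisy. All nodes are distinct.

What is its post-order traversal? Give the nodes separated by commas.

The first element of pre-order is the root; it splits in-order into left and right subtrees.
Root daisy: left subtree has 8 nodes {pear, tulip, ash, plum, mint, teak, lily, fig}, right has 0 { }.
  Root tulip: left subtree has 1 node {pear}, right has 6 {ash, plum, mint, teak, lily, fig}.
    Root mint: left subtree has 2 nodes {ash, plum}, right has 3 {teak, lily, fig}.
      Root plum: left subtree has 1 node {ash}, right has 0 { }.
      Root fig: left subtree has 2 nodes {teak, lily}, right has 0 { }.
        Root teak: left subtree has 0 nodes { }, right has 1 {lily}.

pear, ash, plum, lily, teak, fig, mint, tulip, daisy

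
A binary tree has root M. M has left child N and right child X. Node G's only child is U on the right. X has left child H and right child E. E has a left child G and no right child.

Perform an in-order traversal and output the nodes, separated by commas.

In-order visits the left subtree, then the node, then the right subtree.
At M: go left to N.
  N is a leaf — visit N.
Visit M.
At M: go right to X.
  At X: go left to H.
    H is a leaf — visit H.
  Visit X.
  At X: go right to E.
    At E: go left to G.
      At G: no left child.
      Visit G.
      At G: go right to U.
        U is a leaf — visit U.
    Visit E.
    At E: no right child.

N, M, H, X, G, U, E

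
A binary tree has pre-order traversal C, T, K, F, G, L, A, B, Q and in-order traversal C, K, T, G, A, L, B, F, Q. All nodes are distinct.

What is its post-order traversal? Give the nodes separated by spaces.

K A B L G Q F T C

The first element of pre-order is the root; it splits in-order into left and right subtrees.
Root C: left subtree has 0 nodes { }, right has 8 {K, T, G, A, L, B, F, Q}.
  Root T: left subtree has 1 node {K}, right has 6 {G, A, L, B, F, Q}.
    Root F: left subtree has 4 nodes {G, A, L, B}, right has 1 {Q}.
      Root G: left subtree has 0 nodes { }, right has 3 {A, L, B}.
        Root L: left subtree has 1 node {A}, right has 1 {B}.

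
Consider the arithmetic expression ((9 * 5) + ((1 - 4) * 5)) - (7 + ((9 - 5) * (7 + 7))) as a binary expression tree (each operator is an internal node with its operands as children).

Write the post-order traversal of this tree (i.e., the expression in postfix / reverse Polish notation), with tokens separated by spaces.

9 5 * 1 4 - 5 * + 7 9 5 - 7 7 + * + -

Post-order on an expression tree gives postfix notation: for each operator, emit left operand, right operand, then the operator.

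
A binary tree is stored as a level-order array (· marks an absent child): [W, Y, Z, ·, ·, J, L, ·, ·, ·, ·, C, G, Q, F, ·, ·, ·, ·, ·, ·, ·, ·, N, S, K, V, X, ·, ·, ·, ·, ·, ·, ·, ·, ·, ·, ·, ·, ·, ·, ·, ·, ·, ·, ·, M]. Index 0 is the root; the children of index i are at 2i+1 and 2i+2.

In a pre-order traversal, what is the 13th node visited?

Pre-order visits the node, then its left subtree, then its right subtree.
Visit W.
At W: go left to Y.
  Y is a leaf — visit Y.
At W: go right to Z.
  Visit Z.
  At Z: go left to J.
    Visit J.
    At J: go left to C.
      Visit C.
      At C: go left to N.
        Visit N.
        At N: go left to M.
          M is a leaf — visit M.
        At N: no right child.
      At C: go right to S.
        S is a leaf — visit S.
    At J: go right to G.
      Visit G.
      At G: go left to K.
        K is a leaf — visit K.
      At G: go right to V.
        V is a leaf — visit V.
  At Z: go right to L.
    Visit L.
    At L: go left to Q.
      Visit Q.
      At Q: go left to X.
        X is a leaf — visit X.
      At Q: no right child.
    At L: go right to F.
      F is a leaf — visit F.
Full pre-order sequence: W, Y, Z, J, C, N, M, S, G, K, V, L, Q, X, F.

Q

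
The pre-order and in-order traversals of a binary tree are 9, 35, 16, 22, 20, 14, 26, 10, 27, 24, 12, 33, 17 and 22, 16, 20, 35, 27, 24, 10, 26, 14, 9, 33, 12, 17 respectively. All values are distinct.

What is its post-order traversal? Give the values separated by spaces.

22 20 16 24 27 10 26 14 35 33 17 12 9

The first element of pre-order is the root; it splits in-order into left and right subtrees.
Root 9: left subtree has 9 nodes {22, 16, 20, 35, 27, 24, 10, 26, 14}, right has 3 {33, 12, 17}.
  Root 35: left subtree has 3 nodes {22, 16, 20}, right has 5 {27, 24, 10, 26, 14}.
    Root 16: left subtree has 1 node {22}, right has 1 {20}.
    Root 14: left subtree has 4 nodes {27, 24, 10, 26}, right has 0 { }.
      Root 26: left subtree has 3 nodes {27, 24, 10}, right has 0 { }.
        Root 10: left subtree has 2 nodes {27, 24}, right has 0 { }.
          Root 27: left subtree has 0 nodes { }, right has 1 {24}.
  Root 12: left subtree has 1 node {33}, right has 1 {17}.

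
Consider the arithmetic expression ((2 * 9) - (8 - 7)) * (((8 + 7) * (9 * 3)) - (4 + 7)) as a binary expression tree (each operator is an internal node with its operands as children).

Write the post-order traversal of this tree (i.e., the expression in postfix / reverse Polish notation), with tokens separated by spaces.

Post-order on an expression tree gives postfix notation: for each operator, emit left operand, right operand, then the operator.

2 9 * 8 7 - - 8 7 + 9 3 * * 4 7 + - *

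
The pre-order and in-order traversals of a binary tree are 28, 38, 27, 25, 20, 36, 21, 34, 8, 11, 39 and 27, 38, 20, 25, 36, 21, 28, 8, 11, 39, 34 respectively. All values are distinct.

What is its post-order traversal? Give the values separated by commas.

The first element of pre-order is the root; it splits in-order into left and right subtrees.
Root 28: left subtree has 6 nodes {27, 38, 20, 25, 36, 21}, right has 4 {8, 11, 39, 34}.
  Root 38: left subtree has 1 node {27}, right has 4 {20, 25, 36, 21}.
    Root 25: left subtree has 1 node {20}, right has 2 {36, 21}.
      Root 36: left subtree has 0 nodes { }, right has 1 {21}.
  Root 34: left subtree has 3 nodes {8, 11, 39}, right has 0 { }.
    Root 8: left subtree has 0 nodes { }, right has 2 {11, 39}.
      Root 11: left subtree has 0 nodes { }, right has 1 {39}.

27, 20, 21, 36, 25, 38, 39, 11, 8, 34, 28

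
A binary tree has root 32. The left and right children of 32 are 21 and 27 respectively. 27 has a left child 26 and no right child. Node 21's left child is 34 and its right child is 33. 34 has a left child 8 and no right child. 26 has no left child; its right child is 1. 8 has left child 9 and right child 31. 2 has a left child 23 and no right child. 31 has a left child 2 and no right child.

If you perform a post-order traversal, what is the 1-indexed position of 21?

Post-order visits the left subtree, then the right subtree, then the node.
At 32: go left to 21.
  At 21: go left to 34.
    At 34: go left to 8.
      At 8: go left to 9.
        9 is a leaf — visit 9.
      At 8: go right to 31.
        At 31: go left to 2.
          At 2: go left to 23.
            23 is a leaf — visit 23.
          At 2: no right child.
          Visit 2.
        At 31: no right child.
        Visit 31.
      Visit 8.
    At 34: no right child.
    Visit 34.
  At 21: go right to 33.
    33 is a leaf — visit 33.
  Visit 21.
At 32: go right to 27.
  At 27: go left to 26.
    At 26: no left child.
    At 26: go right to 1.
      1 is a leaf — visit 1.
    Visit 26.
  At 27: no right child.
  Visit 27.
Visit 32.
Full post-order sequence: 9, 23, 2, 31, 8, 34, 33, 21, 1, 26, 27, 32.

8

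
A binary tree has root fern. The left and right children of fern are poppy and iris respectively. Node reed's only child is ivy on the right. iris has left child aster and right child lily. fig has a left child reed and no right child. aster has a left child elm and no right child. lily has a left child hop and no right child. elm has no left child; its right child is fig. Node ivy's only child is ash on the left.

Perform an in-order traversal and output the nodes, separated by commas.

poppy, fern, elm, reed, ash, ivy, fig, aster, iris, hop, lily

In-order visits the left subtree, then the node, then the right subtree.
At fern: go left to poppy.
  poppy is a leaf — visit poppy.
Visit fern.
At fern: go right to iris.
  At iris: go left to aster.
    At aster: go left to elm.
      At elm: no left child.
      Visit elm.
      At elm: go right to fig.
        At fig: go left to reed.
          At reed: no left child.
          Visit reed.
          At reed: go right to ivy.
            At ivy: go left to ash.
              ash is a leaf — visit ash.
            Visit ivy.
            At ivy: no right child.
        Visit fig.
        At fig: no right child.
    Visit aster.
    At aster: no right child.
  Visit iris.
  At iris: go right to lily.
    At lily: go left to hop.
      hop is a leaf — visit hop.
    Visit lily.
    At lily: no right child.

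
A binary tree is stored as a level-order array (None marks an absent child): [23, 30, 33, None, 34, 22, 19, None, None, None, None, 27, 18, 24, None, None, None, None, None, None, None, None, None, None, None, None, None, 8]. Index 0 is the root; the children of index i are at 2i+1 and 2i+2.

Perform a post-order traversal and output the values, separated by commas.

Post-order visits the left subtree, then the right subtree, then the node.
At 23: go left to 30.
  At 30: no left child.
  At 30: go right to 34.
    34 is a leaf — visit 34.
  Visit 30.
At 23: go right to 33.
  At 33: go left to 22.
    At 22: go left to 27.
      27 is a leaf — visit 27.
    At 22: go right to 18.
      18 is a leaf — visit 18.
    Visit 22.
  At 33: go right to 19.
    At 19: go left to 24.
      At 24: go left to 8.
        8 is a leaf — visit 8.
      At 24: no right child.
      Visit 24.
    At 19: no right child.
    Visit 19.
  Visit 33.
Visit 23.

34, 30, 27, 18, 22, 8, 24, 19, 33, 23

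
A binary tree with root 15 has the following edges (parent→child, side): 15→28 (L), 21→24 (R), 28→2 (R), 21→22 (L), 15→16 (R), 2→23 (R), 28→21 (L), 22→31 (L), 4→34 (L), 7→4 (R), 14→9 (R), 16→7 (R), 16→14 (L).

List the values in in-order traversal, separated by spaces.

In-order visits the left subtree, then the node, then the right subtree.
At 15: go left to 28.
  At 28: go left to 21.
    At 21: go left to 22.
      At 22: go left to 31.
        31 is a leaf — visit 31.
      Visit 22.
      At 22: no right child.
    Visit 21.
    At 21: go right to 24.
      24 is a leaf — visit 24.
  Visit 28.
  At 28: go right to 2.
    At 2: no left child.
    Visit 2.
    At 2: go right to 23.
      23 is a leaf — visit 23.
Visit 15.
At 15: go right to 16.
  At 16: go left to 14.
    At 14: no left child.
    Visit 14.
    At 14: go right to 9.
      9 is a leaf — visit 9.
  Visit 16.
  At 16: go right to 7.
    At 7: no left child.
    Visit 7.
    At 7: go right to 4.
      At 4: go left to 34.
        34 is a leaf — visit 34.
      Visit 4.
      At 4: no right child.

31 22 21 24 28 2 23 15 14 9 16 7 34 4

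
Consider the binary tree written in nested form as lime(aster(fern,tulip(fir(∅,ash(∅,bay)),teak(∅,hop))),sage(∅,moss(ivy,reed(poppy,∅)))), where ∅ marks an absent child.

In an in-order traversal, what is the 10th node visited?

In-order visits the left subtree, then the node, then the right subtree.
At lime: go left to aster.
  At aster: go left to fern.
    fern is a leaf — visit fern.
  Visit aster.
  At aster: go right to tulip.
    At tulip: go left to fir.
      At fir: no left child.
      Visit fir.
      At fir: go right to ash.
        At ash: no left child.
        Visit ash.
        At ash: go right to bay.
          bay is a leaf — visit bay.
    Visit tulip.
    At tulip: go right to teak.
      At teak: no left child.
      Visit teak.
      At teak: go right to hop.
        hop is a leaf — visit hop.
Visit lime.
At lime: go right to sage.
  At sage: no left child.
  Visit sage.
  At sage: go right to moss.
    At moss: go left to ivy.
      ivy is a leaf — visit ivy.
    Visit moss.
    At moss: go right to reed.
      At reed: go left to poppy.
        poppy is a leaf — visit poppy.
      Visit reed.
      At reed: no right child.
Full in-order sequence: fern, aster, fir, ash, bay, tulip, teak, hop, lime, sage, ivy, moss, poppy, reed.

sage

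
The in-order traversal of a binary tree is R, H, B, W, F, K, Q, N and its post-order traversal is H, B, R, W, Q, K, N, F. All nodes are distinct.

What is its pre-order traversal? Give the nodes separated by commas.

F, W, R, B, H, N, K, Q

The last element of post-order is the root; it splits in-order into left and right subtrees.
Root F: left subtree has 4 nodes {R, H, B, W}, right has 3 {K, Q, N}.
  Root W: left subtree has 3 nodes {R, H, B}, right has 0 { }.
    Root R: left subtree has 0 nodes { }, right has 2 {H, B}.
      Root B: left subtree has 1 node {H}, right has 0 { }.
  Root N: left subtree has 2 nodes {K, Q}, right has 0 { }.
    Root K: left subtree has 0 nodes { }, right has 1 {Q}.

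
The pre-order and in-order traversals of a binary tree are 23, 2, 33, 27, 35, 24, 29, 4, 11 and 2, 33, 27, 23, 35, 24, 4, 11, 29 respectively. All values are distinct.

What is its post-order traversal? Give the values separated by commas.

27, 33, 2, 11, 4, 29, 24, 35, 23

The first element of pre-order is the root; it splits in-order into left and right subtrees.
Root 23: left subtree has 3 nodes {2, 33, 27}, right has 5 {35, 24, 4, 11, 29}.
  Root 2: left subtree has 0 nodes { }, right has 2 {33, 27}.
    Root 33: left subtree has 0 nodes { }, right has 1 {27}.
  Root 35: left subtree has 0 nodes { }, right has 4 {24, 4, 11, 29}.
    Root 24: left subtree has 0 nodes { }, right has 3 {4, 11, 29}.
      Root 29: left subtree has 2 nodes {4, 11}, right has 0 { }.
        Root 4: left subtree has 0 nodes { }, right has 1 {11}.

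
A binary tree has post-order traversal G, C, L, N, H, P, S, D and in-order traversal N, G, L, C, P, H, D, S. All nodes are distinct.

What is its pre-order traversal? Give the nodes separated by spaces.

The last element of post-order is the root; it splits in-order into left and right subtrees.
Root D: left subtree has 6 nodes {N, G, L, C, P, H}, right has 1 {S}.
  Root P: left subtree has 4 nodes {N, G, L, C}, right has 1 {H}.
    Root N: left subtree has 0 nodes { }, right has 3 {G, L, C}.
      Root L: left subtree has 1 node {G}, right has 1 {C}.

D P N L G C H S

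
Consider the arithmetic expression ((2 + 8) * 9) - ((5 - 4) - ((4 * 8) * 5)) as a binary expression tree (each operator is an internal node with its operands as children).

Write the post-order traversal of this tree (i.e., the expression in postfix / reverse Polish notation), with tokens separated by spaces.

Post-order on an expression tree gives postfix notation: for each operator, emit left operand, right operand, then the operator.

2 8 + 9 * 5 4 - 4 8 * 5 * - -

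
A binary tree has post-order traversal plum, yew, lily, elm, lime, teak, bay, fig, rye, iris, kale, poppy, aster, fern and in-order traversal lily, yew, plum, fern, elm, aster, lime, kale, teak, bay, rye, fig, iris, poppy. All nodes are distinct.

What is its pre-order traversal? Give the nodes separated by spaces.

The last element of post-order is the root; it splits in-order into left and right subtrees.
Root fern: left subtree has 3 nodes {lily, yew, plum}, right has 10 {elm, aster, lime, kale, teak, bay, rye, fig, iris, poppy}.
  Root lily: left subtree has 0 nodes { }, right has 2 {yew, plum}.
    Root yew: left subtree has 0 nodes { }, right has 1 {plum}.
  Root aster: left subtree has 1 node {elm}, right has 8 {lime, kale, teak, bay, rye, fig, iris, poppy}.
    Root poppy: left subtree has 7 nodes {lime, kale, teak, bay, rye, fig, iris}, right has 0 { }.
      Root kale: left subtree has 1 node {lime}, right has 5 {teak, bay, rye, fig, iris}.
        Root iris: left subtree has 4 nodes {teak, bay, rye, fig}, right has 0 { }.
          Root rye: left subtree has 2 nodes {teak, bay}, right has 1 {fig}.
            Root bay: left subtree has 1 node {teak}, right has 0 { }.

fern lily yew plum aster elm poppy kale lime iris rye bay teak fig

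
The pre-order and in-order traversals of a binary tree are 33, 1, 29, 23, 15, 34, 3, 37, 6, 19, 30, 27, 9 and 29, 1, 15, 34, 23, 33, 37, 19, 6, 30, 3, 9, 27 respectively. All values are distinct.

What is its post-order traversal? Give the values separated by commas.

The first element of pre-order is the root; it splits in-order into left and right subtrees.
Root 33: left subtree has 5 nodes {29, 1, 15, 34, 23}, right has 7 {37, 19, 6, 30, 3, 9, 27}.
  Root 1: left subtree has 1 node {29}, right has 3 {15, 34, 23}.
    Root 23: left subtree has 2 nodes {15, 34}, right has 0 { }.
      Root 15: left subtree has 0 nodes { }, right has 1 {34}.
  Root 3: left subtree has 4 nodes {37, 19, 6, 30}, right has 2 {9, 27}.
    Root 37: left subtree has 0 nodes { }, right has 3 {19, 6, 30}.
      Root 6: left subtree has 1 node {19}, right has 1 {30}.
    Root 27: left subtree has 1 node {9}, right has 0 { }.

29, 34, 15, 23, 1, 19, 30, 6, 37, 9, 27, 3, 33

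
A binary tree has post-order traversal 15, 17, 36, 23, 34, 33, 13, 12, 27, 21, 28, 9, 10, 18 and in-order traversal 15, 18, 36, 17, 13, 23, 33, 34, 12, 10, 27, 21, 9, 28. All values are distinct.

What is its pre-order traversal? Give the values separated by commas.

18, 15, 10, 12, 13, 36, 17, 33, 23, 34, 9, 21, 27, 28

The last element of post-order is the root; it splits in-order into left and right subtrees.
Root 18: left subtree has 1 node {15}, right has 12 {36, 17, 13, 23, 33, 34, 12, 10, 27, 21, 9, 28}.
  Root 10: left subtree has 7 nodes {36, 17, 13, 23, 33, 34, 12}, right has 4 {27, 21, 9, 28}.
    Root 12: left subtree has 6 nodes {36, 17, 13, 23, 33, 34}, right has 0 { }.
      Root 13: left subtree has 2 nodes {36, 17}, right has 3 {23, 33, 34}.
        Root 36: left subtree has 0 nodes { }, right has 1 {17}.
        Root 33: left subtree has 1 node {23}, right has 1 {34}.
    Root 9: left subtree has 2 nodes {27, 21}, right has 1 {28}.
      Root 21: left subtree has 1 node {27}, right has 0 { }.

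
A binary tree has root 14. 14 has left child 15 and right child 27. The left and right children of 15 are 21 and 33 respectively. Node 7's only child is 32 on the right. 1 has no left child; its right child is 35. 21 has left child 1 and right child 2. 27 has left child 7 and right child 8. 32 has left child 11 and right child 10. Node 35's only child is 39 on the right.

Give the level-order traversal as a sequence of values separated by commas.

14, 15, 27, 21, 33, 7, 8, 1, 2, 32, 35, 11, 10, 39

Level-order visits nodes level by level from the root, left to right within each level.
Level 0: 14
Level 1: 15, 27
Level 2: 21, 33, 7, 8
Level 3: 1, 2, 32
Level 4: 35, 11, 10
Level 5: 39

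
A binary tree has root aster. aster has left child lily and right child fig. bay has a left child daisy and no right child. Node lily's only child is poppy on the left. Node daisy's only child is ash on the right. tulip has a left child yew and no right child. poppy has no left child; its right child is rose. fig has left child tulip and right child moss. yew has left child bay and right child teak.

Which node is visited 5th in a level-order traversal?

tulip

Level-order visits nodes level by level from the root, left to right within each level.
Level 0: aster
Level 1: lily, fig
Level 2: poppy, tulip, moss
Level 3: rose, yew
Level 4: bay, teak
Level 5: daisy
Level 6: ash
Full level-order sequence: aster, lily, fig, poppy, tulip, moss, rose, yew, bay, teak, daisy, ash.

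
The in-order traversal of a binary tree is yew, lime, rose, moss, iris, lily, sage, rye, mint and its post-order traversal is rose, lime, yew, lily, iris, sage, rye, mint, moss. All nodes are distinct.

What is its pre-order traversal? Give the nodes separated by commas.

moss, yew, lime, rose, mint, rye, sage, iris, lily

The last element of post-order is the root; it splits in-order into left and right subtrees.
Root moss: left subtree has 3 nodes {yew, lime, rose}, right has 5 {iris, lily, sage, rye, mint}.
  Root yew: left subtree has 0 nodes { }, right has 2 {lime, rose}.
    Root lime: left subtree has 0 nodes { }, right has 1 {rose}.
  Root mint: left subtree has 4 nodes {iris, lily, sage, rye}, right has 0 { }.
    Root rye: left subtree has 3 nodes {iris, lily, sage}, right has 0 { }.
      Root sage: left subtree has 2 nodes {iris, lily}, right has 0 { }.
        Root iris: left subtree has 0 nodes { }, right has 1 {lily}.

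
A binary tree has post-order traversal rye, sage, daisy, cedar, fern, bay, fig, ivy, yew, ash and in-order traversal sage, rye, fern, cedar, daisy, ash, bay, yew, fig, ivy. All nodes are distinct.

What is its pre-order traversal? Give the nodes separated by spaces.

The last element of post-order is the root; it splits in-order into left and right subtrees.
Root ash: left subtree has 5 nodes {sage, rye, fern, cedar, daisy}, right has 4 {bay, yew, fig, ivy}.
  Root fern: left subtree has 2 nodes {sage, rye}, right has 2 {cedar, daisy}.
    Root sage: left subtree has 0 nodes { }, right has 1 {rye}.
    Root cedar: left subtree has 0 nodes { }, right has 1 {daisy}.
  Root yew: left subtree has 1 node {bay}, right has 2 {fig, ivy}.
    Root ivy: left subtree has 1 node {fig}, right has 0 { }.

ash fern sage rye cedar daisy yew bay ivy fig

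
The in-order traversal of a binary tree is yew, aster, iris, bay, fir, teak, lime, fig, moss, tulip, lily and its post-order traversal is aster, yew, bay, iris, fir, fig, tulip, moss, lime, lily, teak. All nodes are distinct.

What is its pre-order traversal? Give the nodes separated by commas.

The last element of post-order is the root; it splits in-order into left and right subtrees.
Root teak: left subtree has 5 nodes {yew, aster, iris, bay, fir}, right has 5 {lime, fig, moss, tulip, lily}.
  Root fir: left subtree has 4 nodes {yew, aster, iris, bay}, right has 0 { }.
    Root iris: left subtree has 2 nodes {yew, aster}, right has 1 {bay}.
      Root yew: left subtree has 0 nodes { }, right has 1 {aster}.
  Root lily: left subtree has 4 nodes {lime, fig, moss, tulip}, right has 0 { }.
    Root lime: left subtree has 0 nodes { }, right has 3 {fig, moss, tulip}.
      Root moss: left subtree has 1 node {fig}, right has 1 {tulip}.

teak, fir, iris, yew, aster, bay, lily, lime, moss, fig, tulip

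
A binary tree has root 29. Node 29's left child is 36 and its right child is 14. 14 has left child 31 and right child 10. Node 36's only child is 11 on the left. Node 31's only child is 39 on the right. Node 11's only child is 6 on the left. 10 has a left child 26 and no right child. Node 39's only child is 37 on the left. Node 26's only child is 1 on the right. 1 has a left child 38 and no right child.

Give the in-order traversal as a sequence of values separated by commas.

In-order visits the left subtree, then the node, then the right subtree.
At 29: go left to 36.
  At 36: go left to 11.
    At 11: go left to 6.
      6 is a leaf — visit 6.
    Visit 11.
    At 11: no right child.
  Visit 36.
  At 36: no right child.
Visit 29.
At 29: go right to 14.
  At 14: go left to 31.
    At 31: no left child.
    Visit 31.
    At 31: go right to 39.
      At 39: go left to 37.
        37 is a leaf — visit 37.
      Visit 39.
      At 39: no right child.
  Visit 14.
  At 14: go right to 10.
    At 10: go left to 26.
      At 26: no left child.
      Visit 26.
      At 26: go right to 1.
        At 1: go left to 38.
          38 is a leaf — visit 38.
        Visit 1.
        At 1: no right child.
    Visit 10.
    At 10: no right child.

6, 11, 36, 29, 31, 37, 39, 14, 26, 38, 1, 10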